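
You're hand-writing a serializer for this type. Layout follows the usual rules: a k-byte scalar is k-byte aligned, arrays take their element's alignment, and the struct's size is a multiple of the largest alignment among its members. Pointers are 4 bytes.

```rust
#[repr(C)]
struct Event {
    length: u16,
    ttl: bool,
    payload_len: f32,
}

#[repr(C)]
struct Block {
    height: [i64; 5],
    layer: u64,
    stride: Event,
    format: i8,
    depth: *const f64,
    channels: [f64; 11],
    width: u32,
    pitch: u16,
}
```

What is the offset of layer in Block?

Event: 0..2  length  (2B, 2-aligned); 2..3  ttl  (1B, 1-aligned); 3..4  -- padding (1B); 4..8  payload_len  (4B, 4-aligned); sizeof = 8, alignof = 4
0..40  height  (40B, 8-aligned)
40..48  layer  (8B, 8-aligned)

40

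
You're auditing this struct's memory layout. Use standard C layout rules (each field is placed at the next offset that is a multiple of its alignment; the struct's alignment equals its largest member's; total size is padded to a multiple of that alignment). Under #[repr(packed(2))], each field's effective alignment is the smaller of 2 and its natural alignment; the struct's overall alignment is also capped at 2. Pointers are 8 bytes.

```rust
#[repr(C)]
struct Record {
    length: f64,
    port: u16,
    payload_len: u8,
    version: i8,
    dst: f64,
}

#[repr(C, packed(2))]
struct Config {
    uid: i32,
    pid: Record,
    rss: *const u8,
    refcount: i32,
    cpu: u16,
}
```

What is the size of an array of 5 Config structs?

210

Record: length at 0 (size 8, align 8) → ends 8; port at 8 (size 2, align 2) → ends 10; payload_len at 10 (size 1, align 1) → ends 11; version at 11 (size 1, align 1) → ends 12; pad 4 to align 8 for dst; dst at 16 (size 8, align 8) → ends 24; total 24 bytes, alignment 8
uid at 0 (size 4, align 2) → ends 4
pid at 4 (size 24, align 2) → ends 28
rss at 28 (size 8, align 2) → ends 36
refcount at 36 (size 4, align 2) → ends 40
cpu at 40 (size 2, align 2) → ends 42
total 42 bytes, alignment 2
array of 5: 5 × 42 = 210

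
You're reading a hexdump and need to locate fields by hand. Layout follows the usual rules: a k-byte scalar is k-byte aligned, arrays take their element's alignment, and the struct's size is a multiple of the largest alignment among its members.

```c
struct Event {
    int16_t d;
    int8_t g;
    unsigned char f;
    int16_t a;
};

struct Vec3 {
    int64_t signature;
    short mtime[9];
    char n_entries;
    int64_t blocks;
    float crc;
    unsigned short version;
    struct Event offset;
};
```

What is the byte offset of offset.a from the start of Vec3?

Event: d at 0 (size 2, align 2) → ends 2; g at 2 (size 1, align 1) → ends 3; f at 3 (size 1, align 1) → ends 4; a at 4 (size 2, align 2) → ends 6; total 6 bytes, alignment 2
signature at 0 (size 8, align 8) → ends 8
mtime at 8 (size 18, align 2) → ends 26
n_entries at 26 (size 1, align 1) → ends 27
pad 5 to align 8 for blocks
blocks at 32 (size 8, align 8) → ends 40
crc at 40 (size 4, align 4) → ends 44
version at 44 (size 2, align 2) → ends 46
offset at 46 (size 6, align 2) → ends 52
within Event: a at 4
46 + 4 = 50

50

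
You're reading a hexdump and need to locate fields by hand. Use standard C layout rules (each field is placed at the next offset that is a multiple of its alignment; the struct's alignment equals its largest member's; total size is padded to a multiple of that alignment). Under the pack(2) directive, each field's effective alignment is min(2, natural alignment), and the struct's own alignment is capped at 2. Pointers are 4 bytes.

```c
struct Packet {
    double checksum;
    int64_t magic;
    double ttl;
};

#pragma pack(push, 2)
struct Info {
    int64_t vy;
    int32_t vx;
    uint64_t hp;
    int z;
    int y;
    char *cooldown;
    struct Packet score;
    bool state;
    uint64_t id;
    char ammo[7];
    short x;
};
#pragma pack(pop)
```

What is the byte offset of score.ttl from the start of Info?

48

Packet: 0..8  checksum  (8B, 8-aligned); 8..16  magic  (8B, 8-aligned); 16..24  ttl  (8B, 8-aligned); sizeof = 24, alignof = 8
0..8  vy  (8B, 2-aligned)
8..12  vx  (4B, 2-aligned)
12..20  hp  (8B, 2-aligned)
20..24  z  (4B, 2-aligned)
24..28  y  (4B, 2-aligned)
28..32  cooldown  (4B, 2-aligned)
32..56  score  (24B, 2-aligned)
within Packet: ttl at 16
32 + 16 = 48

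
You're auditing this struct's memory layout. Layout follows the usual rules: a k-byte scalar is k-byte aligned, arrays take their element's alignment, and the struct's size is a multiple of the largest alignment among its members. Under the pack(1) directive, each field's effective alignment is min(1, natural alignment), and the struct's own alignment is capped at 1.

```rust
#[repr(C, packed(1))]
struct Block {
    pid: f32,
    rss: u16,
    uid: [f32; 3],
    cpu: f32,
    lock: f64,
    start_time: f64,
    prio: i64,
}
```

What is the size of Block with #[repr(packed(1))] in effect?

46

0..4  pid  (4B, 1-aligned)
4..6  rss  (2B, 1-aligned)
6..18  uid  (12B, 1-aligned)
18..22  cpu  (4B, 1-aligned)
22..30  lock  (8B, 1-aligned)
30..38  start_time  (8B, 1-aligned)
38..46  prio  (8B, 1-aligned)
sizeof = 46, alignof = 1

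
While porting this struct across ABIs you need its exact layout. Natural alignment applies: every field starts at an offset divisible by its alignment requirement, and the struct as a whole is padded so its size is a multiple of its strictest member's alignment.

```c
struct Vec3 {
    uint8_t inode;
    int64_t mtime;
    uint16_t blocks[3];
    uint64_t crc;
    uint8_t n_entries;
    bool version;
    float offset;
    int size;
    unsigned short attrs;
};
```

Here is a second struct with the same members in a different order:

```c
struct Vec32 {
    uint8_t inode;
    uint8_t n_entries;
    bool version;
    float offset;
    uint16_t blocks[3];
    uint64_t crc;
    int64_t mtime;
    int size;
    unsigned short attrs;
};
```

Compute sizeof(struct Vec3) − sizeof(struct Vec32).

inode at 0 (size 1, align 1) → ends 1
pad 7 to align 8 for mtime
mtime at 8 (size 8, align 8) → ends 16
blocks at 16 (size 6, align 2) → ends 22
pad 2 to align 8 for crc
crc at 24 (size 8, align 8) → ends 32
n_entries at 32 (size 1, align 1) → ends 33
version at 33 (size 1, align 1) → ends 34
pad 2 to align 4 for offset
offset at 36 (size 4, align 4) → ends 40
size at 40 (size 4, align 4) → ends 44
attrs at 44 (size 2, align 2) → ends 46
tail pad 2 to reach multiple of 8
total 48 bytes, alignment 8
— Vec32 —
inode at 0 (size 1, align 1) → ends 1
n_entries at 1 (size 1, align 1) → ends 2
version at 2 (size 1, align 1) → ends 3
pad 1 to align 4 for offset
offset at 4 (size 4, align 4) → ends 8
blocks at 8 (size 6, align 2) → ends 14
pad 2 to align 8 for crc
crc at 16 (size 8, align 8) → ends 24
mtime at 24 (size 8, align 8) → ends 32
size at 32 (size 4, align 4) → ends 36
attrs at 36 (size 2, align 2) → ends 38
tail pad 2 to reach multiple of 8
total 40 bytes, alignment 8
48 − 40 = 8

8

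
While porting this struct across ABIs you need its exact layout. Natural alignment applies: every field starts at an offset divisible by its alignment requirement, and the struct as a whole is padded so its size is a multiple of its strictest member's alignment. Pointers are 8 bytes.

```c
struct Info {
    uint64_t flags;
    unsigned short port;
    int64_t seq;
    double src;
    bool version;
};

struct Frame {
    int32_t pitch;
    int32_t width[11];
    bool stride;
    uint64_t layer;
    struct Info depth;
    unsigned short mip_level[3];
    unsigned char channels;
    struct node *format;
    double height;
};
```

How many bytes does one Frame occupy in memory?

128

Info: flags at 0 (size 8, align 8) → ends 8; port at 8 (size 2, align 2) → ends 10; pad 6 to align 8 for seq; seq at 16 (size 8, align 8) → ends 24; src at 24 (size 8, align 8) → ends 32; version at 32 (size 1, align 1) → ends 33; tail pad 7 to reach multiple of 8; total 40 bytes, alignment 8
pitch at 0 (size 4, align 4) → ends 4
width at 4 (size 44, align 4) → ends 48
stride at 48 (size 1, align 1) → ends 49
pad 7 to align 8 for layer
layer at 56 (size 8, align 8) → ends 64
depth at 64 (size 40, align 8) → ends 104
mip_level at 104 (size 6, align 2) → ends 110
channels at 110 (size 1, align 1) → ends 111
pad 1 to align 8 for format
format at 112 (size 8, align 8) → ends 120
height at 120 (size 8, align 8) → ends 128
total 128 bytes, alignment 8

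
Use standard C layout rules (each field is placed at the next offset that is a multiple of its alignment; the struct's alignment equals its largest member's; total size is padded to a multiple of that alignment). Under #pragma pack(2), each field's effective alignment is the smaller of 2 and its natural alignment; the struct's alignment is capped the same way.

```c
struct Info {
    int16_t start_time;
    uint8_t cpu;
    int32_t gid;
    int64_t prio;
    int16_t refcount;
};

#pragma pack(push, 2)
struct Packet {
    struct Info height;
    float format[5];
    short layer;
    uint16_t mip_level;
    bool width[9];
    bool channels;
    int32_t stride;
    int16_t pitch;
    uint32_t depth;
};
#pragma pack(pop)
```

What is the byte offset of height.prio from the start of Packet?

8

Info: 0..2  start_time  (2B, 2-aligned); 2..3  cpu  (1B, 1-aligned); 3..4  -- padding (1B); 4..8  gid  (4B, 4-aligned); 8..16  prio  (8B, 8-aligned); 16..18  refcount  (2B, 2-aligned); 18..24  -- tail padding (6B); sizeof = 24, alignof = 8
0..24  height  (24B, 2-aligned)
within Info: prio at 8
0 + 8 = 8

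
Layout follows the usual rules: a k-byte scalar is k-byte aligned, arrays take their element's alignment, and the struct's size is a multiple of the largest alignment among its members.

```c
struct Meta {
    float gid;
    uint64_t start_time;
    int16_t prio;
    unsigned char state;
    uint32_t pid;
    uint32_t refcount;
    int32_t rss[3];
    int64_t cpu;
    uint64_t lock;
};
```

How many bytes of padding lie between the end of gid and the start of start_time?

4

@0: gid [4B, align 4] → 4
+4 pad (align 8)
@8: start_time [8B, align 8] → 16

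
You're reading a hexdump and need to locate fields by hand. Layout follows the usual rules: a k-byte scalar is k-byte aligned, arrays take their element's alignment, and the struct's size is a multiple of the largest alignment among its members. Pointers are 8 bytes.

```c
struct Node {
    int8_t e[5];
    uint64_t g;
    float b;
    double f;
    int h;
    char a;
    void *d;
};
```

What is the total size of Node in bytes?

48 bytes

@0: e [5B, align 1] → 5
+3 pad (align 8)
@8: g [8B, align 8] → 16
@16: b [4B, align 4] → 20
+4 pad (align 8)
@24: f [8B, align 8] → 32
@32: h [4B, align 4] → 36
@36: a [1B, align 1] → 37
+3 pad (align 8)
@40: d [8B, align 8] → 48
size 48, align 8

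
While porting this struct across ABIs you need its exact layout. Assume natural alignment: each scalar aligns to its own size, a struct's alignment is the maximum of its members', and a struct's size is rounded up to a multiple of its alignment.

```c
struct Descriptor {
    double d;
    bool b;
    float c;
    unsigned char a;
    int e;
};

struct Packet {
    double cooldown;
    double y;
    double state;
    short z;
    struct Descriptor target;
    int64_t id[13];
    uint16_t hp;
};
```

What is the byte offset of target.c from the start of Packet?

Descriptor: 0..8  d  (8B, 8-aligned); 8..9  b  (1B, 1-aligned); 9..12  -- padding (3B); 12..16  c  (4B, 4-aligned); 16..17  a  (1B, 1-aligned); 17..20  -- padding (3B); 20..24  e  (4B, 4-aligned); sizeof = 24, alignof = 8
0..8  cooldown  (8B, 8-aligned)
8..16  y  (8B, 8-aligned)
16..24  state  (8B, 8-aligned)
24..26  z  (2B, 2-aligned)
26..32  -- padding (6B)
32..56  target  (24B, 8-aligned)
within Descriptor: c at 12
32 + 12 = 44

44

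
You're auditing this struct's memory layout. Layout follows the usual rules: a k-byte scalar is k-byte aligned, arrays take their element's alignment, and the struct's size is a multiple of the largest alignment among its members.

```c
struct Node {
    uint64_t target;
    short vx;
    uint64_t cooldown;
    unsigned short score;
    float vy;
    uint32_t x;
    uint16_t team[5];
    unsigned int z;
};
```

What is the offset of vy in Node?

@0: target [8B, align 8] → 8
@8: vx [2B, align 2] → 10
+6 pad (align 8)
@16: cooldown [8B, align 8] → 24
@24: score [2B, align 2] → 26
+2 pad (align 4)
@28: vy [4B, align 4] → 32

28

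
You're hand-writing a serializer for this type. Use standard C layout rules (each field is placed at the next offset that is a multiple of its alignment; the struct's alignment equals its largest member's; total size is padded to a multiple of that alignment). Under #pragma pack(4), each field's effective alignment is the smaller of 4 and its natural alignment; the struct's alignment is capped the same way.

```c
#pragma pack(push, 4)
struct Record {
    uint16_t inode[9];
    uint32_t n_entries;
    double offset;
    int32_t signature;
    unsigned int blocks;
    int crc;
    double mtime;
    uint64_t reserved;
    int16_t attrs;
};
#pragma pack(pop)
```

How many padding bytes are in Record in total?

0..18  inode  (18B, 2-aligned)
18..20  -- padding (2B)
20..24  n_entries  (4B, 4-aligned)
24..32  offset  (8B, 4-aligned)
32..36  signature  (4B, 4-aligned)
36..40  blocks  (4B, 4-aligned)
40..44  crc  (4B, 4-aligned)
44..52  mtime  (8B, 4-aligned)
52..60  reserved  (8B, 4-aligned)
60..62  attrs  (2B, 2-aligned)
62..64  -- tail padding (2B)
sizeof = 64, alignof = 4
data bytes 60, size 64 → padding 4

4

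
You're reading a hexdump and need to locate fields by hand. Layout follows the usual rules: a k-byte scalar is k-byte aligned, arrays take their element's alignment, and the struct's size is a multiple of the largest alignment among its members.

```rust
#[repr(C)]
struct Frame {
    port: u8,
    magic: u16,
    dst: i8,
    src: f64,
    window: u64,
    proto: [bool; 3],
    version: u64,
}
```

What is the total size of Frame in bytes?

40 bytes

@0: port [1B, align 1] → 1
+1 pad (align 2)
@2: magic [2B, align 2] → 4
@4: dst [1B, align 1] → 5
+3 pad (align 8)
@8: src [8B, align 8] → 16
@16: window [8B, align 8] → 24
@24: proto [3B, align 1] → 27
+5 pad (align 8)
@32: version [8B, align 8] → 40
size 40, align 8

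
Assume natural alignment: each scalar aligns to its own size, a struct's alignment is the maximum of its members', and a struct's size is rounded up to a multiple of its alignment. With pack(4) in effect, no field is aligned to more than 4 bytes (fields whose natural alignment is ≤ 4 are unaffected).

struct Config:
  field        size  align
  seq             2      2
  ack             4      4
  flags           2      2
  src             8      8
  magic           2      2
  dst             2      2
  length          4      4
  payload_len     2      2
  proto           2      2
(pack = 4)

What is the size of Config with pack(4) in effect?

32

@0: seq [2B, align 2] → 2
+2 pad (align 4)
@4: ack [4B, align 4] → 8
@8: flags [2B, align 2] → 10
+2 pad (align 4)
@12: src [8B, align 4] → 20
@20: magic [2B, align 2] → 22
@22: dst [2B, align 2] → 24
@24: length [4B, align 4] → 28
@28: payload_len [2B, align 2] → 30
@30: proto [2B, align 2] → 32
size 32, align 4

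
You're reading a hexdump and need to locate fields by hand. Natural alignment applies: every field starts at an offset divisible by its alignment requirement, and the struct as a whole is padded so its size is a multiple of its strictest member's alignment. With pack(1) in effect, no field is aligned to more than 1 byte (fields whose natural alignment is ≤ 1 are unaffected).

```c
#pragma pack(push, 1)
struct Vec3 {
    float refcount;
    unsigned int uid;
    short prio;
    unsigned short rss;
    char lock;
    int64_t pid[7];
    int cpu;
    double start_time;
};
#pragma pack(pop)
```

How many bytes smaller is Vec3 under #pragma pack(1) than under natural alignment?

natural layout:
  @0: refcount [4B, align 4] → 4
  @4: uid [4B, align 4] → 8
  @8: prio [2B, align 2] → 10
  @10: rss [2B, align 2] → 12
  @12: lock [1B, align 1] → 13
  +3 pad (align 8)
  @16: pid [56B, align 8] → 72
  @72: cpu [4B, align 4] → 76
  +4 pad (align 8)
  @80: start_time [8B, align 8] → 88
  size 88, align 8
packed(1) layout:
  @0: refcount [4B, align 1] → 4
  @4: uid [4B, align 1] → 8
  @8: prio [2B, align 1] → 10
  @10: rss [2B, align 1] → 12
  @12: lock [1B, align 1] → 13
  @13: pid [56B, align 1] → 69
  @69: cpu [4B, align 1] → 73
  @73: start_time [8B, align 1] → 81
  size 81, align 1
88 − 81 = 7

7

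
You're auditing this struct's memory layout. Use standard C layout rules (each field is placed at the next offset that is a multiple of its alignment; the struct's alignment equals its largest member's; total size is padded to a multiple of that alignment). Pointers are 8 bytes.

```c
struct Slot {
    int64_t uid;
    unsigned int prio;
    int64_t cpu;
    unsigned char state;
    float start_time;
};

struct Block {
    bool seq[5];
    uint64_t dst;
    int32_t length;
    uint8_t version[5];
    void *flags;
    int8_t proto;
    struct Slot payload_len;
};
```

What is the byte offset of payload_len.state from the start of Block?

Slot: 0..8  uid  (8B, 8-aligned); 8..12  prio  (4B, 4-aligned); 12..16  -- padding (4B); 16..24  cpu  (8B, 8-aligned); 24..25  state  (1B, 1-aligned); 25..28  -- padding (3B); 28..32  start_time  (4B, 4-aligned); sizeof = 32, alignof = 8
0..5  seq  (5B, 1-aligned)
5..8  -- padding (3B)
8..16  dst  (8B, 8-aligned)
16..20  length  (4B, 4-aligned)
20..25  version  (5B, 1-aligned)
25..32  -- padding (7B)
32..40  flags  (8B, 8-aligned)
40..41  proto  (1B, 1-aligned)
41..48  -- padding (7B)
48..80  payload_len  (32B, 8-aligned)
within Slot: state at 24
48 + 24 = 72

72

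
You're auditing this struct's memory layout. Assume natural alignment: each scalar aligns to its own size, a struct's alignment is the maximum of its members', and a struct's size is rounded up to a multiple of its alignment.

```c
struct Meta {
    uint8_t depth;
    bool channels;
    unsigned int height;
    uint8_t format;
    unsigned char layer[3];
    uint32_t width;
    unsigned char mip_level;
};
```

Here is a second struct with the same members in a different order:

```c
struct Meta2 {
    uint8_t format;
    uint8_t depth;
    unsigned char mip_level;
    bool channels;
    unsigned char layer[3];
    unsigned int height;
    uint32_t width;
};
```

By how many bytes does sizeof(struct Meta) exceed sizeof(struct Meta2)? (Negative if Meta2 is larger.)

4

0..1  depth  (1B, 1-aligned)
1..2  channels  (1B, 1-aligned)
2..4  -- padding (2B)
4..8  height  (4B, 4-aligned)
8..9  format  (1B, 1-aligned)
9..12  layer  (3B, 1-aligned)
12..16  width  (4B, 4-aligned)
16..17  mip_level  (1B, 1-aligned)
17..20  -- tail padding (3B)
sizeof = 20, alignof = 4
— Meta2 —
0..1  format  (1B, 1-aligned)
1..2  depth  (1B, 1-aligned)
2..3  mip_level  (1B, 1-aligned)
3..4  channels  (1B, 1-aligned)
4..7  layer  (3B, 1-aligned)
7..8  -- padding (1B)
8..12  height  (4B, 4-aligned)
12..16  width  (4B, 4-aligned)
sizeof = 16, alignof = 4
20 − 16 = 4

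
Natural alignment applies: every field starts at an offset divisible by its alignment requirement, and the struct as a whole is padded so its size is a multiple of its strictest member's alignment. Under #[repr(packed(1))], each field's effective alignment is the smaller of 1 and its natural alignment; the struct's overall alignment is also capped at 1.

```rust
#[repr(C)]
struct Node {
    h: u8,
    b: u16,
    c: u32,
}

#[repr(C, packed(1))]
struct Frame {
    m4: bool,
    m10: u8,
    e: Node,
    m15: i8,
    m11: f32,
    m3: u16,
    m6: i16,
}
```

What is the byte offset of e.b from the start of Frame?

Node: 0..1  h  (1B, 1-aligned); 1..2  -- padding (1B); 2..4  b  (2B, 2-aligned); 4..8  c  (4B, 4-aligned); sizeof = 8, alignof = 4
0..1  m4  (1B, 1-aligned)
1..2  m10  (1B, 1-aligned)
2..10  e  (8B, 1-aligned)
within Node: b at 2
2 + 2 = 4

4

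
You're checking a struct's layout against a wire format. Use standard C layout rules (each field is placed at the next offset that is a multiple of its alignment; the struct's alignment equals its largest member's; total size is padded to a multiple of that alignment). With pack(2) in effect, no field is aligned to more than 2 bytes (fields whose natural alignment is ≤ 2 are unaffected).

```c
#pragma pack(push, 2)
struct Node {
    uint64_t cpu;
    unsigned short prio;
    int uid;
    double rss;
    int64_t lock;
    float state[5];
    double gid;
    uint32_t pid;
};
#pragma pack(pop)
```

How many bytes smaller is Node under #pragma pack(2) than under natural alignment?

natural layout:
  0..8  cpu  (8B, 8-aligned)
  8..10  prio  (2B, 2-aligned)
  10..12  -- padding (2B)
  12..16  uid  (4B, 4-aligned)
  16..24  rss  (8B, 8-aligned)
  24..32  lock  (8B, 8-aligned)
  32..52  state  (20B, 4-aligned)
  52..56  -- padding (4B)
  56..64  gid  (8B, 8-aligned)
  64..68  pid  (4B, 4-aligned)
  68..72  -- tail padding (4B)
  sizeof = 72, alignof = 8
packed(2) layout:
  0..8  cpu  (8B, 2-aligned)
  8..10  prio  (2B, 2-aligned)
  10..14  uid  (4B, 2-aligned)
  14..22  rss  (8B, 2-aligned)
  22..30  lock  (8B, 2-aligned)
  30..50  state  (20B, 2-aligned)
  50..58  gid  (8B, 2-aligned)
  58..62  pid  (4B, 2-aligned)
  sizeof = 62, alignof = 2
72 − 62 = 10

10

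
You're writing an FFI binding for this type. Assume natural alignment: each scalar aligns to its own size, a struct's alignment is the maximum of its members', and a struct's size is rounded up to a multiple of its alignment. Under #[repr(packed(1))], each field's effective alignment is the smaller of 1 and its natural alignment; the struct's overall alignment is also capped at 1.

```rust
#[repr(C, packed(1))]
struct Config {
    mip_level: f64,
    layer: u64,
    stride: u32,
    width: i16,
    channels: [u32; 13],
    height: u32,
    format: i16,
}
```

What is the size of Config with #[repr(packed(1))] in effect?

80

mip_level at 0 (size 8, align 1) → ends 8
layer at 8 (size 8, align 1) → ends 16
stride at 16 (size 4, align 1) → ends 20
width at 20 (size 2, align 1) → ends 22
channels at 22 (size 52, align 1) → ends 74
height at 74 (size 4, align 1) → ends 78
format at 78 (size 2, align 1) → ends 80
total 80 bytes, alignment 1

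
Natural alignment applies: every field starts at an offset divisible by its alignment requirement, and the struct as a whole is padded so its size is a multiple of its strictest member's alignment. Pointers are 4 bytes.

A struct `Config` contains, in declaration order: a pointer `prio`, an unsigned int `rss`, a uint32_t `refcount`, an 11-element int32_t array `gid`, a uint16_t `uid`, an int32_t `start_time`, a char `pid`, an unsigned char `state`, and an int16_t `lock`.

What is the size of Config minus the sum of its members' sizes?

@0: prio [4B, align 4] → 4
@4: rss [4B, align 4] → 8
@8: refcount [4B, align 4] → 12
@12: gid [44B, align 4] → 56
@56: uid [2B, align 2] → 58
+2 pad (align 4)
@60: start_time [4B, align 4] → 64
@64: pid [1B, align 1] → 65
@65: state [1B, align 1] → 66
@66: lock [2B, align 2] → 68
size 68, align 4
data bytes 66, size 68 → padding 2

2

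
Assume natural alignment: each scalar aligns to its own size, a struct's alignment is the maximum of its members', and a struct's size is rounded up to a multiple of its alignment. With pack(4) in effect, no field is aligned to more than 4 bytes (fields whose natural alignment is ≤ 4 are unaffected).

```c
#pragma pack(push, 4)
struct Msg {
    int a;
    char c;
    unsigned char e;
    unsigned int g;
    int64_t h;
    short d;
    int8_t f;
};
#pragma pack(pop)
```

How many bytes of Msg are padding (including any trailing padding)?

@0: a [4B, align 4] → 4
@4: c [1B, align 1] → 5
@5: e [1B, align 1] → 6
+2 pad (align 4)
@8: g [4B, align 4] → 12
@12: h [8B, align 4] → 20
@20: d [2B, align 2] → 22
@22: f [1B, align 1] → 23
+1 tail pad (align 4)
size 24, align 4
data bytes 21, size 24 → padding 3

3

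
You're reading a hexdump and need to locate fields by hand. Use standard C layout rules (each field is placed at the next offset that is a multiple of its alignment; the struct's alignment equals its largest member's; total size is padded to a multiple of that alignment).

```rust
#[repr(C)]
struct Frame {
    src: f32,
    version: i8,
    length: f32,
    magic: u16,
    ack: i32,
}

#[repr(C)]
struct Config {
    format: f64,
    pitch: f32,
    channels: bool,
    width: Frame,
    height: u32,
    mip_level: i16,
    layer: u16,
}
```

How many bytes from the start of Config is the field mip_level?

Frame: 0..4  src  (4B, 4-aligned); 4..5  version  (1B, 1-aligned); 5..8  -- padding (3B); 8..12  length  (4B, 4-aligned); 12..14  magic  (2B, 2-aligned); 14..16  -- padding (2B); 16..20  ack  (4B, 4-aligned); sizeof = 20, alignof = 4
0..8  format  (8B, 8-aligned)
8..12  pitch  (4B, 4-aligned)
12..13  channels  (1B, 1-aligned)
13..16  -- padding (3B)
16..36  width  (20B, 4-aligned)
36..40  height  (4B, 4-aligned)
40..42  mip_level  (2B, 2-aligned)

40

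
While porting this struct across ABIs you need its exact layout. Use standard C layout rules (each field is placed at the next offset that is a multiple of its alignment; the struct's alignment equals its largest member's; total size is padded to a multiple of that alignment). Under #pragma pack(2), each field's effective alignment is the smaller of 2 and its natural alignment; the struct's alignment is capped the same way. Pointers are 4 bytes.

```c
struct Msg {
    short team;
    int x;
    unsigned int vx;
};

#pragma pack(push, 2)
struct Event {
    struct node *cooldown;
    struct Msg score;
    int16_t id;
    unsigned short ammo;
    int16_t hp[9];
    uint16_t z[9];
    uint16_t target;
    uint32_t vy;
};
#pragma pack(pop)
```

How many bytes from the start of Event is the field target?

Msg: @0: team [2B, align 2] → 2; +2 pad (align 4); @4: x [4B, align 4] → 8; @8: vx [4B, align 4] → 12; size 12, align 4
@0: cooldown [4B, align 2] → 4
@4: score [12B, align 2] → 16
@16: id [2B, align 2] → 18
@18: ammo [2B, align 2] → 20
@20: hp [18B, align 2] → 38
@38: z [18B, align 2] → 56
@56: target [2B, align 2] → 58

56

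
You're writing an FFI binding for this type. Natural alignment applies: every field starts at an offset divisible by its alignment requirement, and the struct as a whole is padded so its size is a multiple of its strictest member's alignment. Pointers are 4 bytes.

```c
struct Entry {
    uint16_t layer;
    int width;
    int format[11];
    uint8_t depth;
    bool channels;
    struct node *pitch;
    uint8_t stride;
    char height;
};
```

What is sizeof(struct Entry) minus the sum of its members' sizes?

6

@0: layer [2B, align 2] → 2
+2 pad (align 4)
@4: width [4B, align 4] → 8
@8: format [44B, align 4] → 52
@52: depth [1B, align 1] → 53
@53: channels [1B, align 1] → 54
+2 pad (align 4)
@56: pitch [4B, align 4] → 60
@60: stride [1B, align 1] → 61
@61: height [1B, align 1] → 62
+2 tail pad (align 4)
size 64, align 4
data bytes 58, size 64 → padding 6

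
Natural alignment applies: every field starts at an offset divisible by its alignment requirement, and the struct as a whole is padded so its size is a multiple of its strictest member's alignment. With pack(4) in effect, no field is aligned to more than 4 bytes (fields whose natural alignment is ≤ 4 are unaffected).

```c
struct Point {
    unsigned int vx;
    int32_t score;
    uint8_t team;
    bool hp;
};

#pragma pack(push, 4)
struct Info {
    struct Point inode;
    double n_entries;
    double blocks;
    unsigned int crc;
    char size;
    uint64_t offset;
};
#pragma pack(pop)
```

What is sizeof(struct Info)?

44 bytes

Point: vx at 0 (size 4, align 4) → ends 4; score at 4 (size 4, align 4) → ends 8; team at 8 (size 1, align 1) → ends 9; hp at 9 (size 1, align 1) → ends 10; tail pad 2 to reach multiple of 4; total 12 bytes, alignment 4
inode at 0 (size 12, align 4) → ends 12
n_entries at 12 (size 8, align 4) → ends 20
blocks at 20 (size 8, align 4) → ends 28
crc at 28 (size 4, align 4) → ends 32
size at 32 (size 1, align 1) → ends 33
pad 3 to align 4 for offset
offset at 36 (size 8, align 4) → ends 44
total 44 bytes, alignment 4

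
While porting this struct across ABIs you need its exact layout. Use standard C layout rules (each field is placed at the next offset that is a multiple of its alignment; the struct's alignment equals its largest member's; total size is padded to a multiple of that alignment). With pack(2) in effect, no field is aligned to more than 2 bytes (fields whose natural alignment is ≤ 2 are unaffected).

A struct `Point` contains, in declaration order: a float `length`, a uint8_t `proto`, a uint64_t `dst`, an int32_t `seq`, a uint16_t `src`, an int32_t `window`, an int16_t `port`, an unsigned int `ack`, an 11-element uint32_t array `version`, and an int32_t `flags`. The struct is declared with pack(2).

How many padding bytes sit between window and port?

@0: length [4B, align 2] → 4
@4: proto [1B, align 1] → 5
+1 pad (align 2)
@6: dst [8B, align 2] → 14
@14: seq [4B, align 2] → 18
@18: src [2B, align 2] → 20
@20: window [4B, align 2] → 24
@24: port [2B, align 2] → 26

0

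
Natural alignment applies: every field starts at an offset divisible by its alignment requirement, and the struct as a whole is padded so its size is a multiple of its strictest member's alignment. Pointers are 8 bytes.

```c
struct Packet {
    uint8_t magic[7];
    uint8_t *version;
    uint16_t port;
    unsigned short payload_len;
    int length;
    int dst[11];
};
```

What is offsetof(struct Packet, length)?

20

@0: magic [7B, align 1] → 7
+1 pad (align 8)
@8: version [8B, align 8] → 16
@16: port [2B, align 2] → 18
@18: payload_len [2B, align 2] → 20
@20: length [4B, align 4] → 24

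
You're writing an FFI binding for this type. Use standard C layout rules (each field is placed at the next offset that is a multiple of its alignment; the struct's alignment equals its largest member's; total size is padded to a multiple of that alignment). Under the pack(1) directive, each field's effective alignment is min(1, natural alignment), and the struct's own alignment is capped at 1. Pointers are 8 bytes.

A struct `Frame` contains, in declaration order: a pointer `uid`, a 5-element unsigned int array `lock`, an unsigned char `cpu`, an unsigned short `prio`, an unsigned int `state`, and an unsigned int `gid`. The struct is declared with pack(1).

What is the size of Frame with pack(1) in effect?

@0: uid [8B, align 1] → 8
@8: lock [20B, align 1] → 28
@28: cpu [1B, align 1] → 29
@29: prio [2B, align 1] → 31
@31: state [4B, align 1] → 35
@35: gid [4B, align 1] → 39
size 39, align 1

39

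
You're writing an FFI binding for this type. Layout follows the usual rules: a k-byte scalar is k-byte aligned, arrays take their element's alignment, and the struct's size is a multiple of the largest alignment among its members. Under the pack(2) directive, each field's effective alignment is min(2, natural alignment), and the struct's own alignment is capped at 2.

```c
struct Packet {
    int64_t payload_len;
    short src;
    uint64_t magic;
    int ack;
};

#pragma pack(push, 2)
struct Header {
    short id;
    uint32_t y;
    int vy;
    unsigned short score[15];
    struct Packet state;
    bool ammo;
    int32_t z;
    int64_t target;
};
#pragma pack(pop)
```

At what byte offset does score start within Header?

10

Packet: 0..8  payload_len  (8B, 8-aligned); 8..10  src  (2B, 2-aligned); 10..16  -- padding (6B); 16..24  magic  (8B, 8-aligned); 24..28  ack  (4B, 4-aligned); 28..32  -- tail padding (4B); sizeof = 32, alignof = 8
0..2  id  (2B, 2-aligned)
2..6  y  (4B, 2-aligned)
6..10  vy  (4B, 2-aligned)
10..40  score  (30B, 2-aligned)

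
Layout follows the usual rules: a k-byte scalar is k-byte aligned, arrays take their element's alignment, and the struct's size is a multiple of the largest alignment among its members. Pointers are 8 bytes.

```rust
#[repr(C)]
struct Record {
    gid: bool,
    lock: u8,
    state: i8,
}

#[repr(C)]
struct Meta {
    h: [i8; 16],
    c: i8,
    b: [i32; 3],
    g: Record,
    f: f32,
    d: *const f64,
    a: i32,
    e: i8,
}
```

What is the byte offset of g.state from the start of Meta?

34

Record: 0..1  gid  (1B, 1-aligned); 1..2  lock  (1B, 1-aligned); 2..3  state  (1B, 1-aligned); sizeof = 3, alignof = 1
0..16  h  (16B, 1-aligned)
16..17  c  (1B, 1-aligned)
17..20  -- padding (3B)
20..32  b  (12B, 4-aligned)
32..35  g  (3B, 1-aligned)
within Record: state at 2
32 + 2 = 34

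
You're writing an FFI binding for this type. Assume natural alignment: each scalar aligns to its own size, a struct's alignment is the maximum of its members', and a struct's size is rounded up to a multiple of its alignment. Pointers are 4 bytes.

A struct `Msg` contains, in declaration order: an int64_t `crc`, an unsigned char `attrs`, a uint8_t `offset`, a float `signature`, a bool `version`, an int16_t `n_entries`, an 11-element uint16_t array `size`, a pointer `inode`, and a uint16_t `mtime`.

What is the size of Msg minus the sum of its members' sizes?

crc at 0 (size 8, align 8) → ends 8
attrs at 8 (size 1, align 1) → ends 9
offset at 9 (size 1, align 1) → ends 10
pad 2 to align 4 for signature
signature at 12 (size 4, align 4) → ends 16
version at 16 (size 1, align 1) → ends 17
pad 1 to align 2 for n_entries
n_entries at 18 (size 2, align 2) → ends 20
size at 20 (size 22, align 2) → ends 42
pad 2 to align 4 for inode
inode at 44 (size 4, align 4) → ends 48
mtime at 48 (size 2, align 2) → ends 50
tail pad 6 to reach multiple of 8
total 56 bytes, alignment 8
data bytes 45, size 56 → padding 11

11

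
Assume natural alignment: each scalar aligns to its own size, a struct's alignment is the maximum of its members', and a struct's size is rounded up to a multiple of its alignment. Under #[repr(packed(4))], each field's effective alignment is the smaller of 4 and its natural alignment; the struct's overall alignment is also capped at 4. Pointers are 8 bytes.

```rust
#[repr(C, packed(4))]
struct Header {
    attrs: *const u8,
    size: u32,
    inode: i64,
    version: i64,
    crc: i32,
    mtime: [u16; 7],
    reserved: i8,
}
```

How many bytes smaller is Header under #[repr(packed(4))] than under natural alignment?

8

natural layout:
  attrs at 0 (size 8, align 8) → ends 8
  size at 8 (size 4, align 4) → ends 12
  pad 4 to align 8 for inode
  inode at 16 (size 8, align 8) → ends 24
  version at 24 (size 8, align 8) → ends 32
  crc at 32 (size 4, align 4) → ends 36
  mtime at 36 (size 14, align 2) → ends 50
  reserved at 50 (size 1, align 1) → ends 51
  tail pad 5 to reach multiple of 8
  total 56 bytes, alignment 8
packed(4) layout:
  attrs at 0 (size 8, align 4) → ends 8
  size at 8 (size 4, align 4) → ends 12
  inode at 12 (size 8, align 4) → ends 20
  version at 20 (size 8, align 4) → ends 28
  crc at 28 (size 4, align 4) → ends 32
  mtime at 32 (size 14, align 2) → ends 46
  reserved at 46 (size 1, align 1) → ends 47
  tail pad 1 to reach multiple of 4
  total 48 bytes, alignment 4
56 − 48 = 8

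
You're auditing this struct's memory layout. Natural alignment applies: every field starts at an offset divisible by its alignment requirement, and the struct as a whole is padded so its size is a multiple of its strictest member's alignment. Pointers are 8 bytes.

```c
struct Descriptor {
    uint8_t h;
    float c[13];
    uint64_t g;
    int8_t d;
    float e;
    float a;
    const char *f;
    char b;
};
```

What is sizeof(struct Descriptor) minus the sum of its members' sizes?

h at 0 (size 1, align 1) → ends 1
pad 3 to align 4 for c
c at 4 (size 52, align 4) → ends 56
g at 56 (size 8, align 8) → ends 64
d at 64 (size 1, align 1) → ends 65
pad 3 to align 4 for e
e at 68 (size 4, align 4) → ends 72
a at 72 (size 4, align 4) → ends 76
pad 4 to align 8 for f
f at 80 (size 8, align 8) → ends 88
b at 88 (size 1, align 1) → ends 89
tail pad 7 to reach multiple of 8
total 96 bytes, alignment 8
data bytes 79, size 96 → padding 17

17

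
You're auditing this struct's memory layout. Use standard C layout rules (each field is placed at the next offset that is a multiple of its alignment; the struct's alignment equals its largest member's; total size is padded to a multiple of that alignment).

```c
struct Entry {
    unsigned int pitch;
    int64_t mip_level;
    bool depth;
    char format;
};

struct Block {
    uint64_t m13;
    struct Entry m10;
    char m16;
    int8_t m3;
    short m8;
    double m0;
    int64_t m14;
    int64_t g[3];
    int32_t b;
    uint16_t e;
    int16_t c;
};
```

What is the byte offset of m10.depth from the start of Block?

Entry: @0: pitch [4B, align 4] → 4; +4 pad (align 8); @8: mip_level [8B, align 8] → 16; @16: depth [1B, align 1] → 17; @17: format [1B, align 1] → 18; +6 tail pad (align 8); size 24, align 8
@0: m13 [8B, align 8] → 8
@8: m10 [24B, align 8] → 32
within Entry: depth at 16
8 + 16 = 24

24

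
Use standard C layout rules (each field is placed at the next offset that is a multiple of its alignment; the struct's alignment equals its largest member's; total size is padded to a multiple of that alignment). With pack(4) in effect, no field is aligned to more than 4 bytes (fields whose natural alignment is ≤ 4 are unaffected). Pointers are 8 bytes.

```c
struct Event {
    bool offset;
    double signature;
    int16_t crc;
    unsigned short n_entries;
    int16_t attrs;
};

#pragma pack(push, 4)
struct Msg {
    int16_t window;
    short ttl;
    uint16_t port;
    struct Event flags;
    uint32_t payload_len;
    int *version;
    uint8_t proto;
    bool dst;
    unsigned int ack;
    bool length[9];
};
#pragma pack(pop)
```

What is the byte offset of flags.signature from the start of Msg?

16

Event: offset at 0 (size 1, align 1) → ends 1; pad 7 to align 8 for signature; signature at 8 (size 8, align 8) → ends 16; crc at 16 (size 2, align 2) → ends 18; n_entries at 18 (size 2, align 2) → ends 20; attrs at 20 (size 2, align 2) → ends 22; tail pad 2 to reach multiple of 8; total 24 bytes, alignment 8
window at 0 (size 2, align 2) → ends 2
ttl at 2 (size 2, align 2) → ends 4
port at 4 (size 2, align 2) → ends 6
pad 2 to align 4 for flags
flags at 8 (size 24, align 4) → ends 32
within Event: signature at 8
8 + 8 = 16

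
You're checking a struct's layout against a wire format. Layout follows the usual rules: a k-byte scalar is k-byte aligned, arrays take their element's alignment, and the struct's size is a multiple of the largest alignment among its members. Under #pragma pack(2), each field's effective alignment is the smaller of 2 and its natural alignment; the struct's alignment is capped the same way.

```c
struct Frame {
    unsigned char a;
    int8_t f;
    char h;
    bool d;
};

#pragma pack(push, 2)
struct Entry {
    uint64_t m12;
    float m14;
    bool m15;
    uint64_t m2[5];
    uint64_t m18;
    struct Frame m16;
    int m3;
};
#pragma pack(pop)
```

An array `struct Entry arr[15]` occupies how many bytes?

Frame: a at 0 (size 1, align 1) → ends 1; f at 1 (size 1, align 1) → ends 2; h at 2 (size 1, align 1) → ends 3; d at 3 (size 1, align 1) → ends 4; total 4 bytes, alignment 1
m12 at 0 (size 8, align 2) → ends 8
m14 at 8 (size 4, align 2) → ends 12
m15 at 12 (size 1, align 1) → ends 13
pad 1 to align 2 for m2
m2 at 14 (size 40, align 2) → ends 54
m18 at 54 (size 8, align 2) → ends 62
m16 at 62 (size 4, align 1) → ends 66
m3 at 66 (size 4, align 2) → ends 70
total 70 bytes, alignment 2
array of 15: 15 × 70 = 1050

1050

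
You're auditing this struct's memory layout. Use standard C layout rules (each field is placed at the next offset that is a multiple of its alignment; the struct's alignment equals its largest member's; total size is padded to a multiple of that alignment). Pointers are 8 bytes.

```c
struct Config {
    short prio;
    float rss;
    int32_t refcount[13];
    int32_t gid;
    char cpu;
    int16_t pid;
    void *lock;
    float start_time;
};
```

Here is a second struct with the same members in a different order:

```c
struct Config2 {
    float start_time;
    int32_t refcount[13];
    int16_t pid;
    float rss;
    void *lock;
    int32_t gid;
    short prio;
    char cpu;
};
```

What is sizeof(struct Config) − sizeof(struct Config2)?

0..2  prio  (2B, 2-aligned)
2..4  -- padding (2B)
4..8  rss  (4B, 4-aligned)
8..60  refcount  (52B, 4-aligned)
60..64  gid  (4B, 4-aligned)
64..65  cpu  (1B, 1-aligned)
65..66  -- padding (1B)
66..68  pid  (2B, 2-aligned)
68..72  -- padding (4B)
72..80  lock  (8B, 8-aligned)
80..84  start_time  (4B, 4-aligned)
84..88  -- tail padding (4B)
sizeof = 88, alignof = 8
— Config2 —
0..4  start_time  (4B, 4-aligned)
4..56  refcount  (52B, 4-aligned)
56..58  pid  (2B, 2-aligned)
58..60  -- padding (2B)
60..64  rss  (4B, 4-aligned)
64..72  lock  (8B, 8-aligned)
72..76  gid  (4B, 4-aligned)
76..78  prio  (2B, 2-aligned)
78..79  cpu  (1B, 1-aligned)
79..80  -- tail padding (1B)
sizeof = 80, alignof = 8
88 − 80 = 8

8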